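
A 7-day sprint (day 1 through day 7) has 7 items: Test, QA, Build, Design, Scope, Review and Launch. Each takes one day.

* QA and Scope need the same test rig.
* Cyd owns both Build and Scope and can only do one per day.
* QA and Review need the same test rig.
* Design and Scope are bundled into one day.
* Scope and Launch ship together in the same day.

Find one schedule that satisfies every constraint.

Launch in day 2, QA in day 1, Test in day 1, Review in day 2, Scope in day 2, Design in day 2, Build in day 1

Checking: Build(day 1) != Scope(day 2); QA(day 1) != Scope(day 2); QA(day 1) != Review(day 2); Design = Scope = day 2; Scope = Launch = day 2.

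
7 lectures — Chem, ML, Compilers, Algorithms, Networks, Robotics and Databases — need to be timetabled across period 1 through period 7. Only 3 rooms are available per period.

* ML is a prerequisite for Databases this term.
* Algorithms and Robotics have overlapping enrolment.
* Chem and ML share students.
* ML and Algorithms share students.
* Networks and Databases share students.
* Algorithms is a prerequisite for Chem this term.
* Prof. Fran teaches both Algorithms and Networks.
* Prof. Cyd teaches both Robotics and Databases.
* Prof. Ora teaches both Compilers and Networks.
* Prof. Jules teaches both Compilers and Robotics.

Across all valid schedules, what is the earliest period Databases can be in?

period 2

Precedence pushes Databases to at least period 2.
Databases at period 2 is achievable: ML=period 1; Algorithms=period 2; Chem=period 3; Networks=period 3; Robotics=period 3; Compilers=period 1; Databases=period 2.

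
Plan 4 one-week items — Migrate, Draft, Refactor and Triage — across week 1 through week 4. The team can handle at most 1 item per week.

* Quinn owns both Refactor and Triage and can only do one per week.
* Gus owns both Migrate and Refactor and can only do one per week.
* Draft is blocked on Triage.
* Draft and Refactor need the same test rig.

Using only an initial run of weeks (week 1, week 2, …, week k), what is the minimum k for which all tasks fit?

The precedence chain requires at least 2 distinct weeks.
With at most 1 per week and 4 tasks, at least 4 weeks are needed.
4 works (last occupied week: week 4): for example Refactor=week 4, Draft=week 2, Migrate=week 3, Triage=week 1.

4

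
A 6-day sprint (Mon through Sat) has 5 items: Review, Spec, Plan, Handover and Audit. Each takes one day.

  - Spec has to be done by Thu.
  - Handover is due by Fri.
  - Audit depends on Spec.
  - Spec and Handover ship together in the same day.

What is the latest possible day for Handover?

Handover's own window allows nothing later than Fri; Handover must be in the same day as Spec, which can't be after Thu, so Handover is at most Thu.
Handover at Thu is achievable: Plan=Mon, Spec=Thu, Audit=Fri, Handover=Thu, Review=Mon.

Thu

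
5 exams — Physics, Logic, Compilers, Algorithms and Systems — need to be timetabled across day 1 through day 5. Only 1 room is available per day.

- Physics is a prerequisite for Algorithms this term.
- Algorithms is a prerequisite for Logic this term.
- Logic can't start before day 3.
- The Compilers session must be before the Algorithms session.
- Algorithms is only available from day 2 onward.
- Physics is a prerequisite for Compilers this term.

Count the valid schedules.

5

Splitting on Physics: it can be day 1 (4), day 2 (1). Listing each branch's schedules as (Logic, Compilers, Algorithms, Systems) by day number:
Physics=day 1: (4,2,3,5) (5,2,3,4) (5,2,4,3) (5,3,4,2) — 4.
Physics=day 2: (5,3,4,1) — 1.
Summing: 4 + 1 = 5.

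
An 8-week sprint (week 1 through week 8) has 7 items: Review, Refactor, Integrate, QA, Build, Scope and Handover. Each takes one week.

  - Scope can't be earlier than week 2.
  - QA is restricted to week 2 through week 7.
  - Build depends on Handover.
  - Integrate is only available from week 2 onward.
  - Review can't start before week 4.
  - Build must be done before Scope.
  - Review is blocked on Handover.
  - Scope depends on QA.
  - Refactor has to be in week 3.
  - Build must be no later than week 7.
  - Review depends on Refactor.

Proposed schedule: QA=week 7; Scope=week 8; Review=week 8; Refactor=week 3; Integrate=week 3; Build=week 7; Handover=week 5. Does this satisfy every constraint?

Valid

Integrate is only available from week 2 onward — holds.
Review depends on Refactor — holds.
Build must be no later than week 7 — holds.
Scope can't be earlier than week 2 — holds.
Scope depends on QA — holds.
QA is restricted to week 2 through week 7 — holds.
Build must be done before Scope — holds.
Build depends on Handover — holds.
Review can't start before week 4 — holds.
Refactor has to be in week 3 — holds.
Review is blocked on Handover — holds.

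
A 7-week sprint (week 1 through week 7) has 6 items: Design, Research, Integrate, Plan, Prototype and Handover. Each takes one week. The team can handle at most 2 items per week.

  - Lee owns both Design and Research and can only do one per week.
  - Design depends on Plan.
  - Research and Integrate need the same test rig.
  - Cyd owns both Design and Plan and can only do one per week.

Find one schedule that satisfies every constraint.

Handover in week 3; Plan in week 1; Research in week 1; Design in week 2; Integrate in week 2; Prototype in week 3

Checking: Plan(week 1) before Design(week 2); Design(week 2) != Plan(week 1); Design(week 2) != Research(week 1); Research(week 1) != Integrate(week 2); max 2 per week (cap 2).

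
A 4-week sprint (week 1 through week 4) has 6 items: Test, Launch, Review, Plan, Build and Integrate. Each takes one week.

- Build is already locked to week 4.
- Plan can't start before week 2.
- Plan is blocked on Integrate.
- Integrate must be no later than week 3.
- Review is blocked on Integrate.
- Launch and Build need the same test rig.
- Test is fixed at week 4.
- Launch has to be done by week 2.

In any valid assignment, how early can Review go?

Precedence pushes Review to at least week 2.
Review at week 2 is achievable: Integrate in week 1; Test in week 4; Build in week 4; Launch in week 1; Plan in week 2; Review in week 2.

week 2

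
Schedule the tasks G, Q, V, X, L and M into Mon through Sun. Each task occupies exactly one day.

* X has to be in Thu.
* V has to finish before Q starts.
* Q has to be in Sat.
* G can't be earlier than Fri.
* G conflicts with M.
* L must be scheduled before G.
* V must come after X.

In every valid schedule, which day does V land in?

Fri

X is fixed at Thu and must come before V, so V is at least Fri.
Q is fixed at Sat and must come after V, so V is at most Fri.
So V must be Fri.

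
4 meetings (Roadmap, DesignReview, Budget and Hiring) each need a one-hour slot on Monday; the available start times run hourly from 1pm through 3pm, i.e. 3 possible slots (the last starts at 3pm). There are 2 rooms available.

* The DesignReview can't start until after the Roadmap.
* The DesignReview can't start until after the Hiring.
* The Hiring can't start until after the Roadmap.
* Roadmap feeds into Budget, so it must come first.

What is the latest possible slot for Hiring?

Precedence pushes Hiring to at least 2pm; downstream work caps Hiring at 2pm.
Hiring at 2pm is achievable: Roadmap in 1pm, Hiring in 2pm, Budget in 2pm, DesignReview in 3pm.

2pm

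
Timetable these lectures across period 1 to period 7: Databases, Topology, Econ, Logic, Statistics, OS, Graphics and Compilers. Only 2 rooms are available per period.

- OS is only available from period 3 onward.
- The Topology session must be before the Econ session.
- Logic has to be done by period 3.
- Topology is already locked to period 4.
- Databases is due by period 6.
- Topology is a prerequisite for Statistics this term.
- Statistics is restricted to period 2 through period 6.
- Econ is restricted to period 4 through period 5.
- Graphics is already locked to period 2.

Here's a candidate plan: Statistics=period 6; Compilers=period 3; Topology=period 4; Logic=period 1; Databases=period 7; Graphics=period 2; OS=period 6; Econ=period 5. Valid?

No. Databases is due by period 6 is not satisfied.

The Topology session must be before the Econ session — holds.
Statistics is restricted to period 2 through period 6 — holds.
Graphics is already locked to period 2 — holds.
Econ is restricted to period 4 through period 5 — holds.
OS is only available from period 3 onward — holds.
Logic has to be done by period 3 — holds.
Topology is already locked to period 4 — holds.
Databases is due by period 6 — violated.
Topology is a prerequisite for Statistics this term — holds.
Only 2 rooms are available per period — holds.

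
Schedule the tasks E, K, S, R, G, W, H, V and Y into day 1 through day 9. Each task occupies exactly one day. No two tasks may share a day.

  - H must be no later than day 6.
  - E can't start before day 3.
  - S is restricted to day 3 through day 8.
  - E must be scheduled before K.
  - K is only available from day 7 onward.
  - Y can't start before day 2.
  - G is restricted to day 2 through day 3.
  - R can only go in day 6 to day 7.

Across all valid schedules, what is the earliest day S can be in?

day 3

S is available from day 3; S's own window allows nothing later than day 8.
S at day 3 is achievable: E=day 4, S=day 3, Y=day 5, W=day 8, G=day 2, H=day 1, R=day 6, K=day 7, V=day 9.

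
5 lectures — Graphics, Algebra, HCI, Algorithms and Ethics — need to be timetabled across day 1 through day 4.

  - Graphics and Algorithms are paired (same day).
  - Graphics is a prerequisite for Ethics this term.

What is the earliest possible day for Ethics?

Precedence pushes Ethics to at least day 2.
Ethics at day 2 is achievable: Algorithms -> day 1, Ethics -> day 2, Algebra -> day 1, Graphics -> day 1, HCI -> day 1.

day 2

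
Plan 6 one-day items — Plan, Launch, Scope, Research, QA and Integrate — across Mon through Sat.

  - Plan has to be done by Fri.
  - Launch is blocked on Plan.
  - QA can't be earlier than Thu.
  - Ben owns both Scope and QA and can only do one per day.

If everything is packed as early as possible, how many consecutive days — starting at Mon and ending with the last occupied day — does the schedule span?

4 days

The precedence chain requires at least 2 distinct days.
QA can't be placed before Thu — that is day 4 counting from Mon — so the schedule must run through at least 4 days.
4 works (last occupied day: Thu): for example Scope -> Mon; Research -> Mon; QA -> Thu; Plan -> Mon; Launch -> Tue; Integrate -> Mon.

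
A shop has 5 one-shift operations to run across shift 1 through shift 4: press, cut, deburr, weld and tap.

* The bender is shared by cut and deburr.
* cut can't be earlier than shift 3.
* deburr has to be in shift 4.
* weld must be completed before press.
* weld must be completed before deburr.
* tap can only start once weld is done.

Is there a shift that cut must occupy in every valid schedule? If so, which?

shift 3

cut's window is shift 3–shift 4.
deburr is fixed at shift 4, and cut can't share a shift with deburr.
So cut must be shift 3.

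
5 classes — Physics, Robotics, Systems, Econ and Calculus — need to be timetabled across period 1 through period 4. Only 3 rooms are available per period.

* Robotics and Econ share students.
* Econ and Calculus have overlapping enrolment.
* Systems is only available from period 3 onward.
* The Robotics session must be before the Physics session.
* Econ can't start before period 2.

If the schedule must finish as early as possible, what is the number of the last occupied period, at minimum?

The precedence chain requires at least 2 distinct periods.
With at most 3 per period and 5 classes, at least 2 periods are needed.
Systems can't be placed before period 3, so the schedule must run through at least period 3.
3 works (last occupied period: period 3): for example Robotics -> period 1, Systems -> period 3, Econ -> period 2, Calculus -> period 1, Physics -> period 2.

3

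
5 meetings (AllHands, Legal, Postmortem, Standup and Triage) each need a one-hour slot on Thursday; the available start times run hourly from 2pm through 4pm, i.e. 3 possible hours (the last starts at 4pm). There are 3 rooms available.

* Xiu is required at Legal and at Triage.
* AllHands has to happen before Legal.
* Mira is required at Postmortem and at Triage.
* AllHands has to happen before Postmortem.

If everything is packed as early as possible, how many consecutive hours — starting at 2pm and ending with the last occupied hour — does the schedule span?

2 hours

The precedence chain requires at least 2 distinct hours.
With at most 3 per hour and 5 meetings, at least 2 hours are needed.
2 works (last occupied hour: 3pm): for example Standup in 2pm; Triage in 2pm; Legal in 3pm; Postmortem in 3pm; AllHands in 2pm.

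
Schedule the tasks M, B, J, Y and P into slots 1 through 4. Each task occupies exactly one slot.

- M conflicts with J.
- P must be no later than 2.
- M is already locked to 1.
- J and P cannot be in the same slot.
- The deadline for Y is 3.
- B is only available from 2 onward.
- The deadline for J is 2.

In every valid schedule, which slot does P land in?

P's own window allows nothing later than 2.
So P is pinned to 1.

1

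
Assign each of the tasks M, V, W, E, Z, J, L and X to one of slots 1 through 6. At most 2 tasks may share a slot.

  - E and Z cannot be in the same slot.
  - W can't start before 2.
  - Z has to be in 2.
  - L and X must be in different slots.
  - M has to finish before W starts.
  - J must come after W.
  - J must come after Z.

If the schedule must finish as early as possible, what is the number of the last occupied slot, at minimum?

4

The precedence chain requires at least 3 distinct slots.
With at most 2 per slot and 8 tasks, at least 4 slots are needed.
4 works (last occupied slot: 4): for example Z -> 2, V -> 1, L -> 3, E -> 4, X -> 4, M -> 1, W -> 2, J -> 3.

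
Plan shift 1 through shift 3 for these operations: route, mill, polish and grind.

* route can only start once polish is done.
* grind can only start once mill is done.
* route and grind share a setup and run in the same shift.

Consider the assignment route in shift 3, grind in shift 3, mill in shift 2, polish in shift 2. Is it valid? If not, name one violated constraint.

route can only start once polish is done — holds.
grind can only start once mill is done — holds.
route and grind share a setup and run in the same shift — holds.

Yes, all constraints hold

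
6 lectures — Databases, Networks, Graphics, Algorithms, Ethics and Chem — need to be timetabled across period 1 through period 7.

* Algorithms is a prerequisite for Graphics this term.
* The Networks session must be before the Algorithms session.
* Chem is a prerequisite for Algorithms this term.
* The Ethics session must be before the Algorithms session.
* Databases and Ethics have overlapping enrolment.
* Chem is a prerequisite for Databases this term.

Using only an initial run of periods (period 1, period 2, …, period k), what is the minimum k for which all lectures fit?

The precedence chain requires at least 3 distinct periods.
3 works (last occupied period: period 3): for example Databases in period 2, Graphics in period 3, Networks in period 1, Algorithms in period 2, Ethics in period 1, Chem in period 1.

3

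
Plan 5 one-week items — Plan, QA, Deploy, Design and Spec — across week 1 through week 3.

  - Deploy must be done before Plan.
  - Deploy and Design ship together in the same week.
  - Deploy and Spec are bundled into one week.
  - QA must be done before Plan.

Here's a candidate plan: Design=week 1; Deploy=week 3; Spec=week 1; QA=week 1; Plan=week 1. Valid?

Invalid. Deploy must be done before Plan.

QA must be done before Plan — violated.
Deploy must be done before Plan — violated.
Deploy and Design ship together in the same week — violated.
Deploy and Spec are bundled into one week — violated.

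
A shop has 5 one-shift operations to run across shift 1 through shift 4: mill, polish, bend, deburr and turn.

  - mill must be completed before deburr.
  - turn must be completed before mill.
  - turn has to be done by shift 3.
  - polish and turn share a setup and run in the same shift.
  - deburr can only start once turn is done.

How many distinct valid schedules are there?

16

Splitting on mill: it can be shift 2 (8), shift 3 (8). Listing each branch's schedules as (polish, bend, deburr, turn) by shift number:
mill=shift 2: (1,1,3,1) (1,1,4,1) (1,2,3,1) (1,2,4,1) (1,3,3,1) (1,3,4,1) (1,4,3,1) (1,4,4,1) — 8.
mill=shift 3: (1,1,4,1) (1,2,4,1) (1,3,4,1) (1,4,4,1) (2,1,4,2) (2,2,4,2) (2,3,4,2) (2,4,4,2) — 8.
Summing: 8 + 8 = 16.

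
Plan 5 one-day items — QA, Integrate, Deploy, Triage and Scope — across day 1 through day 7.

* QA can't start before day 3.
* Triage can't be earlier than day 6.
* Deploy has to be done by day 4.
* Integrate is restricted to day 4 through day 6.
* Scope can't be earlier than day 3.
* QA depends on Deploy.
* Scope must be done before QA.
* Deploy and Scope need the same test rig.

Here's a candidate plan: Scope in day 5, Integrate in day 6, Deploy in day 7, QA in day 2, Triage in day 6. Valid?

No. QA depends on Deploy is not satisfied.

QA depends on Deploy — violated.
Triage can't be earlier than day 6 — holds.
Deploy has to be done by day 4 — violated.
Integrate is restricted to day 4 through day 6 — holds.
Deploy and Scope need the same test rig — holds.
QA can't start before day 3 — violated.
Scope must be done before QA — violated.
Scope can't be earlier than day 3 — holds.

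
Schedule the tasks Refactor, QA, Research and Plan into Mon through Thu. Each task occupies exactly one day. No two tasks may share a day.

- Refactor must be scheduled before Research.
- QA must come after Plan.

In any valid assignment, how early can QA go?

Tue

Precedence pushes QA to at least Tue.
QA at Tue is achievable: QA=Tue, Refactor=Wed, Research=Thu, Plan=Mon.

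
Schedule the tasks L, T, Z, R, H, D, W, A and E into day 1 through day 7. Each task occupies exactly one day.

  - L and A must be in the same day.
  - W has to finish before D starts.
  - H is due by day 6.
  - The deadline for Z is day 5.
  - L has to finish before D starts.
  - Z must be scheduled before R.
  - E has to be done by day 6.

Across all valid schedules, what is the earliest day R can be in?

Precedence pushes R to at least day 2.
R at day 2 is achievable: Z -> day 1; D -> day 2; A -> day 1; R -> day 2; E -> day 1; L -> day 1; T -> day 1; H -> day 1; W -> day 1.

day 2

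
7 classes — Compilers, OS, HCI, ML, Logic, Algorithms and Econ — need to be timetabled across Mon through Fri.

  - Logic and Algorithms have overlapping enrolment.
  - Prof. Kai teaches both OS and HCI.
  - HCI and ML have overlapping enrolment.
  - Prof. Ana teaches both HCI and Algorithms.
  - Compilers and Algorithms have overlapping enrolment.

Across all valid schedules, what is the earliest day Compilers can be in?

Compilers at Mon is achievable: HCI in Tue; Econ in Mon; ML in Mon; Logic in Mon; Algorithms in Wed; OS in Mon; Compilers in Mon.

Mon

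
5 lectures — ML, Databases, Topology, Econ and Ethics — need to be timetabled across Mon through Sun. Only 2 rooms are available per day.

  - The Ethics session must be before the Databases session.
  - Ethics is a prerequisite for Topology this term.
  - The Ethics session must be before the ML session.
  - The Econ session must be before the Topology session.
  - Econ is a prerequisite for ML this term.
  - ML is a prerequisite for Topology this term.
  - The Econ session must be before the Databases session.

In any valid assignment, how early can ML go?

Tue

Precedence pushes ML to at least Tue; downstream work caps ML at Sat.
ML at Tue is achievable: Databases=Tue; Econ=Mon; Ethics=Mon; ML=Tue; Topology=Wed.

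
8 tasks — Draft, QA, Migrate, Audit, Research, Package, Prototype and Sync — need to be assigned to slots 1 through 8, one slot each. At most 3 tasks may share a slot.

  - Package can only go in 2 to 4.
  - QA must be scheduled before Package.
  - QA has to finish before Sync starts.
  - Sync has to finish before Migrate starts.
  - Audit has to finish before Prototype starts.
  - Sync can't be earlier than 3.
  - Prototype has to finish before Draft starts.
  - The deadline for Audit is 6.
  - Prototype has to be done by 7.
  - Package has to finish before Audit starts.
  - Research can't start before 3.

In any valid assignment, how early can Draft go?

5

Precedence pushes Draft to at least 5.
Draft at 5 is achievable: QA in 1; Package in 2; Sync in 3; Migrate in 4; Audit in 3; Research in 3; Prototype in 4; Draft in 5.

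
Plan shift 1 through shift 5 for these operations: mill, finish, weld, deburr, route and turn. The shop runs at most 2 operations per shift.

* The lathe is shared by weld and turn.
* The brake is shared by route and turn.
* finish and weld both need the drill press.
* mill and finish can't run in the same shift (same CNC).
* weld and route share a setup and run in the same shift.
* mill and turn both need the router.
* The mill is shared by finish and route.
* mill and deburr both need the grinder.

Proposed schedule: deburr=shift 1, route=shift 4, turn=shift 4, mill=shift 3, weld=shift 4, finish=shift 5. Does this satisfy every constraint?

mill and turn both need the router — holds.
The shop runs at most 2 operations per shift — violated.
The mill is shared by finish and route — holds.
weld and route share a setup and run in the same shift — holds.
mill and deburr both need the grinder — holds.
The lathe is shared by weld and turn — violated.
The brake is shared by route and turn — violated.
finish and weld both need the drill press — holds.
mill and finish can't run in the same shift (same CNC) — holds.

Invalid. The brake is shared by route and turn.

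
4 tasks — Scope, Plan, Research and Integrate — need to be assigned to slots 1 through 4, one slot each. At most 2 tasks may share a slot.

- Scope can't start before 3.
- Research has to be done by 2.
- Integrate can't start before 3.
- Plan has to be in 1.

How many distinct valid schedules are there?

Splitting on Scope: it can be 3 (4), 4 (4). Listing each branch's schedules as (Plan, Research, Integrate):
Scope=3: (1,1,3) (1,1,4) (1,2,3) (1,2,4) — 4.
Scope=4: (1,1,3) (1,1,4) (1,2,3) (1,2,4) — 4.
Summing: 4 + 4 = 8.

8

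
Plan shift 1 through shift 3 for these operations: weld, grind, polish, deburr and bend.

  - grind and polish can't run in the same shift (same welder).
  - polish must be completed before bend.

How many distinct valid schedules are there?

54

Splitting on weld: it can be shift 1 (18), shift 2 (18), shift 3 (18). Listing each branch's schedules as (grind, polish, deburr, bend) by shift number:
weld=shift 1: (1,2,1,3) (1,2,2,3) (1,2,3,3) (2,1,1,2) (2,1,1,3) (2,1,2,2) (2,1,2,3) (2,1,3,2) (2,1,3,3) (3,1,1,2) (3,1,1,3) (3,1,2,2) (3,1,2,3) (3,1,3,2) (3,1,3,3) (3,2,1,3) (3,2,2,3) (3,2,3,3) — 18.
weld=shift 2: (1,2,1,3) (1,2,2,3) (1,2,3,3) (2,1,1,2) (2,1,1,3) (2,1,2,2) (2,1,2,3) (2,1,3,2) (2,1,3,3) (3,1,1,2) (3,1,1,3) (3,1,2,2) (3,1,2,3) (3,1,3,2) (3,1,3,3) (3,2,1,3) (3,2,2,3) (3,2,3,3) — 18.
weld=shift 3: (1,2,1,3) (1,2,2,3) (1,2,3,3) (2,1,1,2) (2,1,1,3) (2,1,2,2) (2,1,2,3) (2,1,3,2) (2,1,3,3) (3,1,1,2) (3,1,1,3) (3,1,2,2) (3,1,2,3) (3,1,3,2) (3,1,3,3) (3,2,1,3) (3,2,2,3) (3,2,3,3) — 18.
Summing: 18 + 18 + 18 = 54.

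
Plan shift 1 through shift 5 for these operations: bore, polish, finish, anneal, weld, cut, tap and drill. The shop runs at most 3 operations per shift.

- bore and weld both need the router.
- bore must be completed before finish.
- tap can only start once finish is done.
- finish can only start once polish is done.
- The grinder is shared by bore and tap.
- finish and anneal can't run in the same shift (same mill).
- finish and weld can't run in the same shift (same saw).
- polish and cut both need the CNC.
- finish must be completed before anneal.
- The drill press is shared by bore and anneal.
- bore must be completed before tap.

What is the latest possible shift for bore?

Downstream work caps bore at shift 3.
bore at shift 3 is achievable: bore=shift 3, finish=shift 4, polish=shift 1, cut=shift 2, anneal=shift 5, weld=shift 1, tap=shift 5, drill=shift 1.

shift 3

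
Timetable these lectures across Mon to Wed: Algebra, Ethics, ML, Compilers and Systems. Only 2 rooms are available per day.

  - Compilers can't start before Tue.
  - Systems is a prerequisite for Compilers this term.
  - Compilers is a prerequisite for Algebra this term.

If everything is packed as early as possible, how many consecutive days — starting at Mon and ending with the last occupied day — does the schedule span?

3

The precedence chain requires at least 3 distinct days.
With at most 2 per day and 5 lectures, at least 3 days are needed.
3 works (last occupied day: Wed): for example Systems in Mon; ML in Tue; Algebra in Wed; Ethics in Mon; Compilers in Tue.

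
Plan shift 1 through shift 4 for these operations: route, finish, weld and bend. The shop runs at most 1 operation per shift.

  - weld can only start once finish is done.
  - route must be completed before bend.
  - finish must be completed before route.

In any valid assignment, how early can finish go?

Downstream work caps finish at shift 2.
finish at shift 1 is achievable: finish=shift 1; bend=shift 4; weld=shift 3; route=shift 2.

shift 1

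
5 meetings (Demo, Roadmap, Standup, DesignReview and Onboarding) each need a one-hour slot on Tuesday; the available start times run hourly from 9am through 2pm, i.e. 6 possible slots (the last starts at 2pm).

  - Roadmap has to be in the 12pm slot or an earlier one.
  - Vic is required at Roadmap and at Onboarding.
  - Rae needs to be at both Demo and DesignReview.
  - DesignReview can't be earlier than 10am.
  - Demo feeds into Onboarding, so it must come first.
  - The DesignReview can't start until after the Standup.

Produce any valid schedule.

Standup in 9am; DesignReview in 10am; Roadmap in 9am; Demo in 9am; Onboarding in 10am

Checking: Demo(9am) before Onboarding(10am); Standup(9am) before DesignReview(10am); Roadmap(9am) != Onboarding(10am); Demo(9am) != DesignReview(10am); DesignReview=10am in [10am,2pm]; Roadmap=9am in [9am,12pm].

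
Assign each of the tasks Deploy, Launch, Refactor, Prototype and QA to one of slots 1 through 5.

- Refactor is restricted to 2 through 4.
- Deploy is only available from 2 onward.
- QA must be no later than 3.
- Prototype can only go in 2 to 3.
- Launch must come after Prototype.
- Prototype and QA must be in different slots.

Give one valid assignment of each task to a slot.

QA in 1; Refactor in 2; Deploy in 2; Launch in 3; Prototype in 2

Checking: Prototype(2) before Launch(3); Prototype(2) != QA(1); Deploy=2 in [2,5]; Prototype=2 in [2,3]; QA=1 in [1,3]; Refactor=2 in [2,4].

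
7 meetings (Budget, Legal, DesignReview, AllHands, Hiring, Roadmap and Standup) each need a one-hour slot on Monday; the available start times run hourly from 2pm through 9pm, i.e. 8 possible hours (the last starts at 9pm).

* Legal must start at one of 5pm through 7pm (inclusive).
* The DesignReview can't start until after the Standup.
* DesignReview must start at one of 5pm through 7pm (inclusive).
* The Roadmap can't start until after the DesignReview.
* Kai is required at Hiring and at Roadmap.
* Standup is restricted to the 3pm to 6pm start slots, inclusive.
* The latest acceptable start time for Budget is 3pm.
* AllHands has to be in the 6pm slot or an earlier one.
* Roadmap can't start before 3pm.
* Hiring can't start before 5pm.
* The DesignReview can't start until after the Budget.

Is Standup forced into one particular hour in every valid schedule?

No

Standup can be 3pm (e.g. Roadmap=6pm, AllHands=2pm, Hiring=5pm, DesignReview=5pm, Budget=2pm, Legal=5pm, Standup=3pm) or 4pm (e.g. Roadmap -> 6pm, Legal -> 5pm, DesignReview -> 5pm, Standup -> 4pm, Hiring -> 5pm, Budget -> 2pm, AllHands -> 2pm).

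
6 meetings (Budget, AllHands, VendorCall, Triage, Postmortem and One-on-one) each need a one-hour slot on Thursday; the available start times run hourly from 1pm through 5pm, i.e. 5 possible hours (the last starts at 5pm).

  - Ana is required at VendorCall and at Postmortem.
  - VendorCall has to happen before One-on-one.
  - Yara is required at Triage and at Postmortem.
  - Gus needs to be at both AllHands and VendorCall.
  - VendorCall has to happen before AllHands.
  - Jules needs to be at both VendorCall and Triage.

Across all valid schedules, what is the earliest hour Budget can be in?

Budget at 1pm is achievable: Postmortem in 3pm; Budget in 1pm; AllHands in 2pm; VendorCall in 1pm; One-on-one in 2pm; Triage in 2pm.

1pm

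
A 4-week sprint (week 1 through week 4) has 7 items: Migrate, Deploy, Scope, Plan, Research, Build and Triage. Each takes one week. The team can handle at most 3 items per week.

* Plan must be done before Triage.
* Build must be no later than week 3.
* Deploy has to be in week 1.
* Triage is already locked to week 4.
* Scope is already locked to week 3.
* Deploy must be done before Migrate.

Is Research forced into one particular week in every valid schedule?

No

Research can be week 1 (e.g. Migrate -> week 2; Plan -> week 2; Scope -> week 3; Triage -> week 4; Build -> week 1; Research -> week 1; Deploy -> week 1) or week 2 (e.g. Research in week 2, Deploy in week 1, Plan in week 1, Build in week 1, Triage in week 4, Migrate in week 2, Scope in week 3).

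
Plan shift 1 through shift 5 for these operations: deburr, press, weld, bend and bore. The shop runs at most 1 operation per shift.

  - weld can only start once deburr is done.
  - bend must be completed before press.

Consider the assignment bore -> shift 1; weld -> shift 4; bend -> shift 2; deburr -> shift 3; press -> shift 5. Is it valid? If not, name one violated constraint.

bend must be completed before press — holds.
The shop runs at most 1 operation per shift — holds.
weld can only start once deburr is done — holds.

Valid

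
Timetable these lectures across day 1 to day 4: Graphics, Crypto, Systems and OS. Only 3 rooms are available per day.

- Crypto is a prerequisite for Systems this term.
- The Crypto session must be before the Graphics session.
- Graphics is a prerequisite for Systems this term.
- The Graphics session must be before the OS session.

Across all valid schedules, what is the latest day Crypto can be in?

Downstream work caps Crypto at day 2.
Crypto at day 2 is achievable: Graphics=day 3; OS=day 4; Systems=day 4; Crypto=day 2.

day 2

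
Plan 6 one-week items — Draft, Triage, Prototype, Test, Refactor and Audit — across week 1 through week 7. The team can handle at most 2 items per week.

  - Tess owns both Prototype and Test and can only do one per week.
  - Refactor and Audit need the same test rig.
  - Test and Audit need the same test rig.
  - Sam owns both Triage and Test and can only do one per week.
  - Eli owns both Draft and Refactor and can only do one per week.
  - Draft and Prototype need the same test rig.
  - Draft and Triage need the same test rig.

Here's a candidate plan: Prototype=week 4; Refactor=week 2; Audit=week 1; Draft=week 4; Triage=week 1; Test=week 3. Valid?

Invalid. Draft and Prototype need the same test rig.

Test and Audit need the same test rig — holds.
Draft and Prototype need the same test rig — violated.
Tess owns both Prototype and Test and can only do one per week — holds.
The team can handle at most 2 items per week — holds.
Eli owns both Draft and Refactor and can only do one per week — holds.
Sam owns both Triage and Test and can only do one per week — holds.
Refactor and Audit need the same test rig — holds.
Draft and Triage need the same test rig — holds.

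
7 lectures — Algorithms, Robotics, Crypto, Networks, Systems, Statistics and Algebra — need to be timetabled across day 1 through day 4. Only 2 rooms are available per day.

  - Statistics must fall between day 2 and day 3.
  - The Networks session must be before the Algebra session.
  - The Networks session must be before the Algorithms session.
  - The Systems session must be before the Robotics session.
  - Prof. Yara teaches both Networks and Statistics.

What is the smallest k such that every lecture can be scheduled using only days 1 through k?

The precedence chain requires at least 2 distinct days.
With at most 2 per day and 7 lectures, at least 4 days are needed.
4 works (last occupied day: day 4): for example Robotics in day 3; Networks in day 1; Systems in day 1; Statistics in day 2; Algebra in day 3; Algorithms in day 2; Crypto in day 4.

4 days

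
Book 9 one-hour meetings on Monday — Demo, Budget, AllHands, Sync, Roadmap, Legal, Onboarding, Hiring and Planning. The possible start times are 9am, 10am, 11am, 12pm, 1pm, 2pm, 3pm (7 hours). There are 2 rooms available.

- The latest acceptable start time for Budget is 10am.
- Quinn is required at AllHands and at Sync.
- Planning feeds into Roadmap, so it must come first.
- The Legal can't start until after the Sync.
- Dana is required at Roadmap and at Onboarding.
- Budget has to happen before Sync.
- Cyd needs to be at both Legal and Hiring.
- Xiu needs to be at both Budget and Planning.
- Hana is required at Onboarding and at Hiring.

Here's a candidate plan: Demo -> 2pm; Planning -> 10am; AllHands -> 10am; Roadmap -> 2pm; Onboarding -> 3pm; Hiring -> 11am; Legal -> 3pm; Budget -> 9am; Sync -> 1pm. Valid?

Yes, all constraints hold

Cyd needs to be at both Legal and Hiring — holds.
Quinn is required at AllHands and at Sync — holds.
There are 2 rooms available — holds.
Xiu needs to be at both Budget and Planning — holds.
The Legal can't start until after the Sync — holds.
The latest acceptable start time for Budget is 10am — holds.
Hana is required at Onboarding and at Hiring — holds.
Dana is required at Roadmap and at Onboarding — holds.
Planning feeds into Roadmap, so it must come first — holds.
Budget has to happen before Sync — holds.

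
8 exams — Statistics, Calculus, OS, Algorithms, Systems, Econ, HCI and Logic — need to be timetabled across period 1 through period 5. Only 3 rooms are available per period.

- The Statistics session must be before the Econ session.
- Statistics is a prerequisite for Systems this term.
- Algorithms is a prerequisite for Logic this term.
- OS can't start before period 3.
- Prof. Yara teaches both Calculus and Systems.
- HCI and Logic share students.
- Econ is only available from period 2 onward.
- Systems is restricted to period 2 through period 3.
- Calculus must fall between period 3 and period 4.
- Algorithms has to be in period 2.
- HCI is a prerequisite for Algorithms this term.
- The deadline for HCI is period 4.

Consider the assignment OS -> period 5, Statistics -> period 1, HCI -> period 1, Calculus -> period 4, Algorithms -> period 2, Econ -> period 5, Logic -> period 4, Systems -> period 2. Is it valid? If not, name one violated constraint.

Yes, all constraints hold

Prof. Yara teaches both Calculus and Systems — holds.
Algorithms is a prerequisite for Logic this term — holds.
Econ is only available from period 2 onward — holds.
Systems is restricted to period 2 through period 3 — holds.
OS can't start before period 3 — holds.
Statistics is a prerequisite for Systems this term — holds.
The deadline for HCI is period 4 — holds.
HCI and Logic share students — holds.
Only 3 rooms are available per period — holds.
Calculus must fall between period 3 and period 4 — holds.
The Statistics session must be before the Econ session — holds.
HCI is a prerequisite for Algorithms this term — holds.
Algorithms has to be in period 2 — holds.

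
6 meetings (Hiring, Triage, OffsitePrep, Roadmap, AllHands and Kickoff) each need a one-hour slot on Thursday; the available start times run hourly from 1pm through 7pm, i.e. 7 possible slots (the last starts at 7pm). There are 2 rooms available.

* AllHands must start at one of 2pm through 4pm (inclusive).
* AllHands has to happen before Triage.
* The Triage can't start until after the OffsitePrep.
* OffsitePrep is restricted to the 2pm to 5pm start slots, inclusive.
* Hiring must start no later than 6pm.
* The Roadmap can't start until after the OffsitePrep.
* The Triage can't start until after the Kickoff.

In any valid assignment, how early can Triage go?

Precedence pushes Triage to at least 3pm.
Triage at 3pm is achievable: Kickoff in 1pm, OffsitePrep in 2pm, Hiring in 1pm, Triage in 3pm, Roadmap in 3pm, AllHands in 2pm.

3pm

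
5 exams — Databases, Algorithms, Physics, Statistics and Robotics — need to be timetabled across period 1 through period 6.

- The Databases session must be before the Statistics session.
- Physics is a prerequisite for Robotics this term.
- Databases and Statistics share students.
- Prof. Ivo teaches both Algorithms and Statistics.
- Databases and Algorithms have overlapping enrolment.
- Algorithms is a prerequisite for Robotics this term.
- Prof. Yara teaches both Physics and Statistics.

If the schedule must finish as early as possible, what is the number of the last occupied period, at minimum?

The precedence chain requires at least 2 distinct periods.
Could 2 periods be enough, i.e. nothing placed later than period 2? No: Robotics must come after Algorithms (at period 1 or later) → {period 2}; Algorithms must come before Robotics (at period 2 or earlier) → {period 1}; Statistics must come after Databases (at period 1 or later) → {period 2}; Databases must come before Statistics (at period 2 or earlier) → {period 1}; Algorithms can't share with Databases (period 1) → nothing is left.
So 2 periods is not enough.
3 works (last occupied period: period 3): for example Databases -> period 2, Statistics -> period 3, Algorithms -> period 1, Robotics -> period 2, Physics -> period 1.

3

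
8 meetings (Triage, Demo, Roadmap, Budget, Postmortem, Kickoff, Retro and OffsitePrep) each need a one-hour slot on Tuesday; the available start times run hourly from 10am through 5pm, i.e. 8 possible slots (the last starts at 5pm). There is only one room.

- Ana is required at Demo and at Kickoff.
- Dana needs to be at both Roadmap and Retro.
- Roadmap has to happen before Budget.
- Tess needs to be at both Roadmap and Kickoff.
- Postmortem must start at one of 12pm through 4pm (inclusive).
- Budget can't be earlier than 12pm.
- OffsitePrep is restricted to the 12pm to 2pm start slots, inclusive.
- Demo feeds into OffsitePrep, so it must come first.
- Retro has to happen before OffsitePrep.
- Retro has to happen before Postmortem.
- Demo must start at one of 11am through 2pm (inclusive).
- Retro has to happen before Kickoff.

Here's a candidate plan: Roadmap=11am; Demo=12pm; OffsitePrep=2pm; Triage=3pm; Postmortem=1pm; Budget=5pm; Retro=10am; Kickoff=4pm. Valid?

Yes, all constraints hold

There is only one room — holds.
Demo must start at one of 11am through 2pm (inclusive) — holds.
Roadmap has to happen before Budget — holds.
Postmortem must start at one of 12pm through 4pm (inclusive) — holds.
Demo feeds into OffsitePrep, so it must come first — holds.
Budget can't be earlier than 12pm — holds.
Ana is required at Demo and at Kickoff — holds.
OffsitePrep is restricted to the 12pm to 2pm start slots, inclusive — holds.
Dana needs to be at both Roadmap and Retro — holds.
Retro has to happen before OffsitePrep — holds.
Tess needs to be at both Roadmap and Kickoff — holds.
Retro has to happen before Kickoff — holds.
Retro has to happen before Postmortem — holds.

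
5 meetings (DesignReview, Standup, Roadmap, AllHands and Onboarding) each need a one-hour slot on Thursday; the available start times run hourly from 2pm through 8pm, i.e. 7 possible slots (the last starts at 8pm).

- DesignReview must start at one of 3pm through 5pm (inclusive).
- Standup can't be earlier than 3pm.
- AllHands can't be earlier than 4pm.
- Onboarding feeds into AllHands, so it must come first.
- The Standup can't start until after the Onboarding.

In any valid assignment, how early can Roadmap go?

2pm

Roadmap at 2pm is achievable: DesignReview=3pm; Standup=3pm; Onboarding=2pm; AllHands=4pm; Roadmap=2pm.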